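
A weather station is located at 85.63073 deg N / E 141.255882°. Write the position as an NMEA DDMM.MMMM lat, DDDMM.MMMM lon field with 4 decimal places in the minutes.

8537.8438,N / 14115.3529,E

φ: fractional part 0.630730 → 37.843800 minutes
λ: fractional part 0.255882 → 15.352920 minutes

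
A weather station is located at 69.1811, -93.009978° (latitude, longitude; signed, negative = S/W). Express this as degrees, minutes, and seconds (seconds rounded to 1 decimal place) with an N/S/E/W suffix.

69°10′52.0″ N, 93°00′35.9″ W

Lat: whole degrees 69; 10.86600′ → 10′ and 51.960″
Longitude is negative → W; |value| = 93.009978
Lon: whole degrees 93; 0.59868′ → 0′ and 35.921″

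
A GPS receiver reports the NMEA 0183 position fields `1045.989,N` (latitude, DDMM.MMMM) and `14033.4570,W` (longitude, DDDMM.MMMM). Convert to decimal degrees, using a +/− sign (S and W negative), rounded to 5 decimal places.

10.76648, -140.55762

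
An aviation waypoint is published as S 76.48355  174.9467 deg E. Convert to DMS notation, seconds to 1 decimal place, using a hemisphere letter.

76°29′0.8″ S, 174°56′48.1″ E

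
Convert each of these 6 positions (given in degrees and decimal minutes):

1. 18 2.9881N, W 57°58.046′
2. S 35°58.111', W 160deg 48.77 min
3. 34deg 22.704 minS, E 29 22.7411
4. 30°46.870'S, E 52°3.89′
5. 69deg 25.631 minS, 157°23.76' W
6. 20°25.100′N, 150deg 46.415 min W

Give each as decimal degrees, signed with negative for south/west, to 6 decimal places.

1. 18.049802, -57.967433
2. -35.968517, -160.812833
3. -34.378400, 29.379018
4. -30.781167, 52.064833
5. -69.427183, -157.396000
6. 20.418333, -150.773583

Point 1:
  Latitude: 2.9881′ = 0.049802°; total 18.0498017
  N → positive
  λ: 58.046′ = 0.967433°; total 57.9674333
  W → negative
Point 2:
  Latitude: 58.111′ = 0.968517°; total 35.9685167
  hemisphere S, so the sign is −
  Lon: 48.77′ = 0.812833°; total 160.8128333
  W → negative
Point 3:
  Lat: 22.704′ = 0.378400°; total 34.3784000
  hemisphere S, so the sign is −
  λ: 22.7411′ = 0.379018°; total 29.3790183
  E → positive
Point 4:
  Latitude: 46.87′ = 0.781167°; total 30.7811667
  S → negative
  Longitude: 3.89′ = 0.064833°; total 52.0648333
  E → positive
Point 5:
  φ: 69 + 25.631/60 = 69.4271833
  S ⇒ negate
  Lon: 23.76′ = 0.396000°; total 157.3960000
  hemisphere W, so the sign is −
Point 6:
  φ: 25.1′ = 0.418333°; total 20.4183333
  N ⇒ keep positive
  Longitude: 46.415′ = 0.773583°; total 150.7735833
  hemisphere W, so the sign is −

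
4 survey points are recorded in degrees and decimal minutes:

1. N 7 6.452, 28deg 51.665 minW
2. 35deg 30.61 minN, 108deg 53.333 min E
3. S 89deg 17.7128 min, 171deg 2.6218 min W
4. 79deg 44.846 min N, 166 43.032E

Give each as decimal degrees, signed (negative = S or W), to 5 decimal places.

1. 7.10753, -28.86108
2. 35.51017, 108.88888
3. -89.29521, -171.04370
4. 79.74743, 166.71720

Point 1:
  Lat: 6.452′ = 0.107533°; total 7.107533
  N ⇒ keep positive
  Longitude: 28 + 51.665/60 = 28.861083
  hemisphere W, so the sign is −
Point 2:
  φ: 30.61′ = 0.510167°; total 35.510167
  N ⇒ keep positive
  λ: 108 + 53.333/60 = 108.888883
  E → positive
Point 3:
  φ: 89 + 17.7128/60 = 89.295213
  S → negative
  Longitude: 171 + 2.6218/60 = 171.043697
  W → negative
Point 4:
  Latitude: 79 + 44.846/60 = 79.747433
  N ⇒ keep positive
  Lon: 166 + 43.032/60 = 166.717200
  E → positive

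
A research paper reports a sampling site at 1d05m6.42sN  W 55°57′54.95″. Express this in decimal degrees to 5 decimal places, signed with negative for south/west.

1.08512, -55.96526

φ: 1° + 5/60 + 6.42/3600 = 1 + 0.083333 + 0.001783 = 1.085117
N ⇒ keep positive
Longitude: 55 + 57/60 + 54.95/3600 = 55.965264
W → negative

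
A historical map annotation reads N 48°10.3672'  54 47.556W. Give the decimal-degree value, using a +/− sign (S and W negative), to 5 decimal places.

φ: 10.3672′ = 0.172787°; total 48.172787
N → positive
Lon: 54 + 47.556/60 = 54.792600
W ⇒ negate

48.17279, -54.79260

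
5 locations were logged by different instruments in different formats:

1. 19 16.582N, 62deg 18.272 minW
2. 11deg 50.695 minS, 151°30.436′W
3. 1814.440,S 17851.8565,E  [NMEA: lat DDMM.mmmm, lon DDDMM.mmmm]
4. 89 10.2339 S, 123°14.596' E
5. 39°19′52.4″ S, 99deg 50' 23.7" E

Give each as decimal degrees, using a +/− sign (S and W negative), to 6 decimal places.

1. 19.276367, -62.304533
2. -11.844917, -151.507267
3. -18.240667, 178.864275
4. -89.170565, 123.243267
5. -39.331222, 99.839917

Point 1:
  Latitude: 19 + 16.582/60 = 19.2763667
  N ⇒ keep positive
  Longitude: 62 + 18.272/60 = 62.3045333
  W → negative
Point 2:
  Lat: 11 + 50.695/60 = 11.8449167
  S → negative
  Longitude: 151 + 30.436/60 = 151.5072667
  W ⇒ negate
Point 3:
  Latitude: split at 2 digits → 18° and 14.44′; 18 + 14.44/60 = 18.2406667
  S → negative
  Lon: degrees = first 3 digits = 178, minutes = 51.8565; 178 + 51.8565/60 = 178.8642750
  E ⇒ keep positive
Point 4:
  Lat: 10.2339′ = 0.170565°; total 89.1705650
  S → negative
  Longitude: 14.596′ = 0.243267°; total 123.2432667
  E → positive
Point 5:
  Lat: 19′ + 52.4″ = 19.87333′; 39 + 19.87333/60 = 39.3312222
  S → negative
  Longitude: 50′ + 23.7″ = 50.39500′; 99 + 50.39500/60 = 99.8399167
  E ⇒ keep positive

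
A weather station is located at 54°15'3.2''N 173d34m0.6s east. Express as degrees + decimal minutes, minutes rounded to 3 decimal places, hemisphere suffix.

54° 15.053′ N, 173° 34.010′ E

φ: 15 + 3.2/60 = 15.05333′
Lon: seconds/60 = 0.01000; minutes = 34 + 0.01000 = 34.01000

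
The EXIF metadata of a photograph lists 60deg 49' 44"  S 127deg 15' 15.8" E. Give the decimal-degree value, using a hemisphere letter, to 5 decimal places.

60.82889° S, 127.25439° E

φ: 60° + 49/60 + 44/3600 = 60 + 0.816667 + 0.012222 = 60.828889
Longitude: 15′ + 15.8″ = 15.26333′; 127 + 15.26333/60 = 127.254389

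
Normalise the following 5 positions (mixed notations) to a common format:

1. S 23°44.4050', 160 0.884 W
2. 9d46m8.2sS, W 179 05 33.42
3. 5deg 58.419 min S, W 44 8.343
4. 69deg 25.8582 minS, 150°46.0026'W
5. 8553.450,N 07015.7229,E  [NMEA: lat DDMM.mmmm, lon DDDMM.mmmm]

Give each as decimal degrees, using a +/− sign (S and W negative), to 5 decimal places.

1. -23.74008, -160.01473
2. -9.76894, -179.09262
3. -5.97365, -44.13905
4. -69.43097, -150.76671
5. 85.89083, 70.26205

Point 1:
  φ: 44.405′ = 0.740083°; total 23.740083
  hemisphere S, so the sign is −
  Longitude: 0.884′ = 0.014733°; total 160.014733
  W ⇒ negate
Point 2:
  Latitude: 9 + 46/60 + 8.2/3600 = 9.768944
  S ⇒ negate
  λ: 5′ + 33.42″ = 5.55700′; 179 + 5.55700/60 = 179.092617
  W → negative
Point 3:
  φ: 58.419′ = 0.973650°; total 5.973650
  S → negative
  Lon: 8.343′ = 0.139050°; total 44.139050
  W → negative
Point 4:
  Lat: 69 + 25.8582/60 = 69.430970
  hemisphere S, so the sign is −
  Lon: 150 + 46.0026/60 = 150.766710
  hemisphere W, so the sign is −
Point 5:
  Latitude: degrees = first 2 digits = 85, minutes = 53.45; 85 + 53.45/60 = 85.890833
  N → positive
  Longitude: split at 3 digits → 070° and 15.7229′; 70 + 15.7229/60 = 70.262048
  E ⇒ keep positive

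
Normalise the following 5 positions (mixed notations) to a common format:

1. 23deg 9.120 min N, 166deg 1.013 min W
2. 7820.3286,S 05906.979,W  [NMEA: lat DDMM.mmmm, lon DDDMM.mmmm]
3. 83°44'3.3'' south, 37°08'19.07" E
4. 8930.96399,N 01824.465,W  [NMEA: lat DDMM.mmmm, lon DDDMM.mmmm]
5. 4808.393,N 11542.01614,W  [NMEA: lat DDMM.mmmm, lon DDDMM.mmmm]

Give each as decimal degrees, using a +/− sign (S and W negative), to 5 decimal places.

1. 23.15200, -166.01688
2. -78.33881, -59.11632
3. -83.73425, 37.13863
4. 89.51607, -18.40775
5. 48.13988, -115.70027

Point 1:
  φ: 23 + 9.12/60 = 23.152000
  N ⇒ keep positive
  Longitude: 166 + 1.013/60 = 166.016883
  hemisphere W, so the sign is −
Point 2:
  φ: split at 2 digits → 78° and 20.3286′; 78 + 20.3286/60 = 78.338810
  hemisphere S, so the sign is −
  Lon: split at 3 digits → 059° and 6.979′; 59 + 6.979/60 = 59.116317
  hemisphere W, so the sign is −
Point 3:
  φ: 44′ + 3.3″ = 44.05500′; 83 + 44.05500/60 = 83.734250
  hemisphere S, so the sign is −
  Longitude: 8′ + 19.07″ = 8.31783′; 37 + 8.31783/60 = 37.138631
  E ⇒ keep positive
Point 4:
  φ: split at 2 digits → 89° and 30.96399′; 89 + 30.96399/60 = 89.516067
  N ⇒ keep positive
  Longitude: split at 3 digits → 018° and 24.465′; 18 + 24.465/60 = 18.407750
  W → negative
Point 5:
  Lat: degrees = first 2 digits = 48, minutes = 8.393; 48 + 8.393/60 = 48.139883
  N ⇒ keep positive
  Lon: split at 3 digits → 115° and 42.01614′; 115 + 42.01614/60 = 115.700269
  hemisphere W, so the sign is −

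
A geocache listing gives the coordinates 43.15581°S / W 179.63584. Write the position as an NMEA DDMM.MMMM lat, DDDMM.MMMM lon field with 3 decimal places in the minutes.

Latitude: fractional part 0.155810 → 9.34860 minutes
Lon: minutes = (179.635840 − 179) × 60 = 38.15040

4309.349,S / 17938.150,W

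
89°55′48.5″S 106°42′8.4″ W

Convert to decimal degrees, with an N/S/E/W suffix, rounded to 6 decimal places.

Lat: 89 + 55/60 + 48.5/3600 = 89.9301389
λ: 42′ + 8.4″ = 42.14000′; 106 + 42.14000/60 = 106.7023333

89.930139° S, 106.702333° W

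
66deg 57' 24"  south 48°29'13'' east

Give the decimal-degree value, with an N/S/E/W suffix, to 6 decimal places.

66.956667° S, 48.486944° E

Lat: 57′ + 24″ = 57.40000′; 66 + 57.40000/60 = 66.9566667
Lon: 48 + 29/60 + 13/3600 = 48.4869444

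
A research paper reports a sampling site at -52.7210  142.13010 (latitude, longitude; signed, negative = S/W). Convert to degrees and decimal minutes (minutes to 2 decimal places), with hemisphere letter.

52° 43.26′ S, 142° 7.81′ E

Latitude is negative → S; |value| = 52.721000
Latitude: 52° + 0.721000 × 60 = 52° 43.2600′
Longitude: 142° + 0.130100 × 60 = 142° 7.8060′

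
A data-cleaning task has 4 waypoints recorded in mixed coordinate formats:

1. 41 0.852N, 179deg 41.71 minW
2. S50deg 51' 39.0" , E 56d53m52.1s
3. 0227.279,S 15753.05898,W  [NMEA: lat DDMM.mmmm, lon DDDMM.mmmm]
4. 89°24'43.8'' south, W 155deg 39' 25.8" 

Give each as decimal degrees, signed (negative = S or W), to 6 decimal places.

1. 41.014200, -179.695167
2. -50.860833, 56.897806
3. -2.454650, -157.884316
4. -89.412167, -155.657167

Point 1:
  Latitude: 41 + 0.852/60 = 41.0142000
  N ⇒ keep positive
  Lon: 179 + 41.71/60 = 179.6951667
  hemisphere W, so the sign is −
Point 2:
  Latitude: 50 + 51/60 + 39/3600 = 50.8608333
  hemisphere S, so the sign is −
  Lon: 53′ + 52.1″ = 53.86833′; 56 + 53.86833/60 = 56.8978056
  E ⇒ keep positive
Point 3:
  φ: degrees = first 2 digits = 2, minutes = 27.279; 2 + 27.279/60 = 2.4546500
  hemisphere S, so the sign is −
  Longitude: degrees = first 3 digits = 157, minutes = 53.05898; 157 + 53.05898/60 = 157.8843163
  W ⇒ negate
Point 4:
  Latitude: 89° + 24/60 + 43.8/3600 = 89 + 0.400000 + 0.012167 = 89.4121667
  S → negative
  λ: 155 + 39/60 + 25.8/3600 = 155.6571667
  hemisphere W, so the sign is −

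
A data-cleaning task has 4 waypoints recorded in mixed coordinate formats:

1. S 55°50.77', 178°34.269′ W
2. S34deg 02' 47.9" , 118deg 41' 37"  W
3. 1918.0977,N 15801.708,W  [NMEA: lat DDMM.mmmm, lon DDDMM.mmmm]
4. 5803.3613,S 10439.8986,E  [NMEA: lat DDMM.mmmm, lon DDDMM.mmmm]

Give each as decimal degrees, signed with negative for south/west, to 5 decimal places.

1. -55.84617, -178.57115
2. -34.04664, -118.69361
3. 19.30163, -158.02847
4. -58.05602, 104.66498

Point 1:
  Lat: 55 + 50.77/60 = 55.846167
  S ⇒ negate
  Lon: 34.269′ = 0.571150°; total 178.571150
  W ⇒ negate
Point 2:
  Latitude: 34 + 2/60 + 47.9/3600 = 34.046639
  S ⇒ negate
  Longitude: 118° + 41/60 + 37/3600 = 118 + 0.683333 + 0.010278 = 118.693611
  W ⇒ negate
Point 3:
  Lat: split at 2 digits → 19° and 18.0977′; 19 + 18.0977/60 = 19.301628
  N → positive
  Lon: degrees = first 3 digits = 158, minutes = 1.708; 158 + 1.708/60 = 158.028467
  W ⇒ negate
Point 4:
  Lat: degrees = first 2 digits = 58, minutes = 3.3613; 58 + 3.3613/60 = 58.056022
  S ⇒ negate
  Lon: split at 3 digits → 104° and 39.8986′; 104 + 39.8986/60 = 104.664977
  E → positive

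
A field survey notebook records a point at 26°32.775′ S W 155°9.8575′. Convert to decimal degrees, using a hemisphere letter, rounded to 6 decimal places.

Latitude: 26 + 32.775/60 = 26.5462500
Longitude: 155 + 9.8575/60 = 155.1642917

26.546250° S, 155.164292° W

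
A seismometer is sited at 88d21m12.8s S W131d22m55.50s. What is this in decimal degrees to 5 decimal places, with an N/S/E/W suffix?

88.35356° S, 131.38208° W

Lat: 88° + 21/60 + 12.8/3600 = 88 + 0.350000 + 0.003556 = 88.353556
Lon: 131° + 22/60 + 55.5/3600 = 131 + 0.366667 + 0.015417 = 131.382083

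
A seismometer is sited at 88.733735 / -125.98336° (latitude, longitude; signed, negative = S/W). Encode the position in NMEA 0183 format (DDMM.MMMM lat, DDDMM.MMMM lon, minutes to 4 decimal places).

8844.0241,N / 12559.0016,W

Lat: 88° + 0.733735 × 60 = 88° 44.024100′
Longitude is negative → W; |value| = 125.983360
Lon: minutes = (125.983360 − 125) × 60 = 59.001600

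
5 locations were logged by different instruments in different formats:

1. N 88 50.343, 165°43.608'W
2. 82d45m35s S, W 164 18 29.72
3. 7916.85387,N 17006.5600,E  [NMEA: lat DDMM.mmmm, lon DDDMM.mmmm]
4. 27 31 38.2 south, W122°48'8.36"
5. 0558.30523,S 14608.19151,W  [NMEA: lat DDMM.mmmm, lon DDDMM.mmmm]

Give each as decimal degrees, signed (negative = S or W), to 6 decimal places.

Point 1:
  φ: 50.343′ = 0.839050°; total 88.8390500
  N ⇒ keep positive
  Longitude: 165 + 43.608/60 = 165.7268000
  W → negative
Point 2:
  Lat: 82 + 45/60 + 35/3600 = 82.7597222
  hemisphere S, so the sign is −
  Lon: 18′ + 29.72″ = 18.49533′; 164 + 18.49533/60 = 164.3082556
  hemisphere W, so the sign is −
Point 3:
  Lat: split at 2 digits → 79° and 16.85387′; 79 + 16.85387/60 = 79.2808978
  N → positive
  Longitude: degrees = first 3 digits = 170, minutes = 6.56; 170 + 6.56/60 = 170.1093333
  E ⇒ keep positive
Point 4:
  Latitude: 31′ + 38.2″ = 31.63667′; 27 + 31.63667/60 = 27.5272778
  hemisphere S, so the sign is −
  λ: 122 + 48/60 + 8.36/3600 = 122.8023222
  W → negative
Point 5:
  φ: degrees = first 2 digits = 5, minutes = 58.30523; 5 + 58.30523/60 = 5.9717538
  S ⇒ negate
  Longitude: split at 3 digits → 146° and 8.19151′; 146 + 8.19151/60 = 146.1365252
  hemisphere W, so the sign is −

1. 88.839050, -165.726800
2. -82.759722, -164.308256
3. 79.280898, 170.109333
4. -27.527278, -122.802322
5. -5.971754, -146.136525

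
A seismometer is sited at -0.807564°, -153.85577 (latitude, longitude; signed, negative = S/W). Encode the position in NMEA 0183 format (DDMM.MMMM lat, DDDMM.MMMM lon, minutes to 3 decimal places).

Latitude is negative → S; |value| = 0.807564
Latitude: minutes = (0.807564 − 0) × 60 = 48.45384
Longitude is negative → W; |value| = 153.855770
Longitude: fractional part 0.855770 → 51.34620 minutes

0048.454,S / 15351.346,W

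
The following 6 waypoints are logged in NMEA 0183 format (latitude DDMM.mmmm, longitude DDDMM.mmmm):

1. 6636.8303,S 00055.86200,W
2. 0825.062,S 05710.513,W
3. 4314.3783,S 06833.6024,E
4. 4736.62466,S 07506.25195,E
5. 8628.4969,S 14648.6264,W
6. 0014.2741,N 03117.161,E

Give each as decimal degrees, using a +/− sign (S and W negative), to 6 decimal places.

1. -66.613838, -0.931033
2. -8.417700, -57.175217
3. -43.239638, 68.560040
4. -47.610411, 75.104199
5. -86.474948, -146.810440
6. 0.237902, 31.286017

Point 1:
  Latitude: split at 2 digits → 66° and 36.8303′; 66 + 36.8303/60 = 66.6138383
  hemisphere S, so the sign is −
  λ: split at 3 digits → 000° and 55.862′; 0 + 55.862/60 = 0.9310333
  W → negative
Point 2:
  Latitude: split at 2 digits → 08° and 25.062′; 8 + 25.062/60 = 8.4177000
  hemisphere S, so the sign is −
  Longitude: degrees = first 3 digits = 57, minutes = 10.513; 57 + 10.513/60 = 57.1752167
  W → negative
Point 3:
  Lat: degrees = first 2 digits = 43, minutes = 14.3783; 43 + 14.3783/60 = 43.2396383
  hemisphere S, so the sign is −
  Longitude: degrees = first 3 digits = 68, minutes = 33.6024; 68 + 33.6024/60 = 68.5600400
  E → positive
Point 4:
  Lat: split at 2 digits → 47° and 36.62466′; 47 + 36.62466/60 = 47.6104110
  hemisphere S, so the sign is −
  Lon: degrees = first 3 digits = 75, minutes = 6.25195; 75 + 6.25195/60 = 75.1041992
  E → positive
Point 5:
  φ: split at 2 digits → 86° and 28.4969′; 86 + 28.4969/60 = 86.4749483
  S ⇒ negate
  Longitude: degrees = first 3 digits = 146, minutes = 48.6264; 146 + 48.6264/60 = 146.8104400
  W ⇒ negate
Point 6:
  Lat: degrees = first 2 digits = 0, minutes = 14.2741; 0 + 14.2741/60 = 0.2379017
  N ⇒ keep positive
  Lon: split at 3 digits → 031° and 17.161′; 31 + 17.161/60 = 31.2860167
  E ⇒ keep positive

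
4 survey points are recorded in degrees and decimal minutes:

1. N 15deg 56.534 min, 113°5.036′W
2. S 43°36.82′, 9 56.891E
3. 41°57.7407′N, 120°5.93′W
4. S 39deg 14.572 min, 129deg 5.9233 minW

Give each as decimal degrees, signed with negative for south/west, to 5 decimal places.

1. 15.94223, -113.08393
2. -43.61367, 9.94818
3. 41.96235, -120.09883
4. -39.24287, -129.09872

Point 1:
  Lat: 56.534′ = 0.942233°; total 15.942233
  N → positive
  Lon: 5.036′ = 0.083933°; total 113.083933
  W ⇒ negate
Point 2:
  φ: 36.82′ = 0.613667°; total 43.613667
  S ⇒ negate
  Longitude: 9 + 56.891/60 = 9.948183
  E → positive
Point 3:
  φ: 57.7407′ = 0.962345°; total 41.962345
  N ⇒ keep positive
  Lon: 5.93′ = 0.098833°; total 120.098833
  hemisphere W, so the sign is −
Point 4:
  Lat: 39 + 14.572/60 = 39.242867
  hemisphere S, so the sign is −
  Lon: 129 + 5.9233/60 = 129.098722
  W ⇒ negate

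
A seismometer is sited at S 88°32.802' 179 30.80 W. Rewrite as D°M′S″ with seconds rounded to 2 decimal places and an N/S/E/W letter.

88°32′48.12″ S, 179°30′48.00″ W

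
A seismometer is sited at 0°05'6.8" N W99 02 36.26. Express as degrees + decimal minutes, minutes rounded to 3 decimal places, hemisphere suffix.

0° 5.113′ N, 99° 2.604′ W

φ: 5 + 6.8/60 = 5.11333′
λ: seconds/60 = 0.60433; minutes = 2 + 0.60433 = 2.60433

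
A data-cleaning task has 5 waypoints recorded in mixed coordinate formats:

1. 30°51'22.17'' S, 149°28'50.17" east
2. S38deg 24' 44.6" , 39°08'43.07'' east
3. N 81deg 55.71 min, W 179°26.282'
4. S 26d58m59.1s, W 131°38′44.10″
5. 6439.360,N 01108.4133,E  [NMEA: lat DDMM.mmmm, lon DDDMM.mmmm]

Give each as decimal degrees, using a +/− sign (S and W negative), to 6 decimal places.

Point 1:
  Lat: 51′ + 22.17″ = 51.36950′; 30 + 51.36950/60 = 30.8561583
  hemisphere S, so the sign is −
  λ: 149° + 28/60 + 50.17/3600 = 149 + 0.466667 + 0.013936 = 149.4806028
  E → positive
Point 2:
  Lat: 24′ + 44.6″ = 24.74333′; 38 + 24.74333/60 = 38.4123889
  S → negative
  Lon: 39° + 8/60 + 43.07/3600 = 39 + 0.133333 + 0.011964 = 39.1452972
  E → positive
Point 3:
  Latitude: 55.71′ = 0.928500°; total 81.9285000
  N → positive
  λ: 26.282′ = 0.438033°; total 179.4380333
  W ⇒ negate
Point 4:
  Lat: 58′ + 59.1″ = 58.98500′; 26 + 58.98500/60 = 26.9830833
  hemisphere S, so the sign is −
  Lon: 38′ + 44.1″ = 38.73500′; 131 + 38.73500/60 = 131.6455833
  W ⇒ negate
Point 5:
  φ: split at 2 digits → 64° and 39.36′; 64 + 39.36/60 = 64.6560000
  N ⇒ keep positive
  λ: degrees = first 3 digits = 11, minutes = 8.4133; 11 + 8.4133/60 = 11.1402217
  E → positive

1. -30.856158, 149.480603
2. -38.412389, 39.145297
3. 81.928500, -179.438033
4. -26.983083, -131.645583
5. 64.656000, 11.140222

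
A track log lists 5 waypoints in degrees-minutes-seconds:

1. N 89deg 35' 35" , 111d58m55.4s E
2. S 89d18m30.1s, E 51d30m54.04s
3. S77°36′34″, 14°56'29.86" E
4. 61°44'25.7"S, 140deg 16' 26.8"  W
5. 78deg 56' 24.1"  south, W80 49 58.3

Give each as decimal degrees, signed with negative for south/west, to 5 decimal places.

1. 89.59306, 111.98206
2. -89.30836, 51.51501
3. -77.60944, 14.94163
4. -61.74047, -140.27411
5. -78.94003, -80.83286

Point 1:
  Lat: 89 + 35/60 + 35/3600 = 89.593056
  N ⇒ keep positive
  Lon: 111 + 58/60 + 55.4/3600 = 111.982056
  E ⇒ keep positive
Point 2:
  Lat: 89° + 18/60 + 30.1/3600 = 89 + 0.300000 + 0.008361 = 89.308361
  S ⇒ negate
  Longitude: 51° + 30/60 + 54.04/3600 = 51 + 0.500000 + 0.015011 = 51.515011
  E ⇒ keep positive
Point 3:
  Latitude: 77° + 36/60 + 34/3600 = 77 + 0.600000 + 0.009444 = 77.609444
  hemisphere S, so the sign is −
  λ: 56′ + 29.86″ = 56.49767′; 14 + 56.49767/60 = 14.941628
  E ⇒ keep positive
Point 4:
  Latitude: 44′ + 25.7″ = 44.42833′; 61 + 44.42833/60 = 61.740472
  S ⇒ negate
  Longitude: 16′ + 26.8″ = 16.44667′; 140 + 16.44667/60 = 140.274111
  W ⇒ negate
Point 5:
  Latitude: 56′ + 24.1″ = 56.40167′; 78 + 56.40167/60 = 78.940028
  S → negative
  Lon: 80° + 49/60 + 58.3/3600 = 80 + 0.816667 + 0.016194 = 80.832861
  W ⇒ negate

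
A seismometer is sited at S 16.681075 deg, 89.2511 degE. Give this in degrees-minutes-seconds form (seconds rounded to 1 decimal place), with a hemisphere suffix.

φ: whole degrees 16; 40.86450′ → 40′ and 51.870″
Longitude: 0.251100 × 60 = 15.06600′ → 15′, remainder × 60 = 3.960″

16°40′51.9″ S, 89°15′4.0″ E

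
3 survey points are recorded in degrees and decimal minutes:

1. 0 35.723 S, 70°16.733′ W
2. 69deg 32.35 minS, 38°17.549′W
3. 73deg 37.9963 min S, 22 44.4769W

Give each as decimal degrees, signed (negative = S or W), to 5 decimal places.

1. -0.59538, -70.27888
2. -69.53917, -38.29248
3. -73.63327, -22.74128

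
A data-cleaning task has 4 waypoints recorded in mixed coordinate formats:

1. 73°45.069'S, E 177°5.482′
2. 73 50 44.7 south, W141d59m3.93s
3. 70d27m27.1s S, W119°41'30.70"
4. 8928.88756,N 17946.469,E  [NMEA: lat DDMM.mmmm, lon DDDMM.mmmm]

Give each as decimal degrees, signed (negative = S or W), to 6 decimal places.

Point 1:
  Lat: 45.069′ = 0.751150°; total 73.7511500
  S ⇒ negate
  Longitude: 5.482′ = 0.091367°; total 177.0913667
  E → positive
Point 2:
  Latitude: 50′ + 44.7″ = 50.74500′; 73 + 50.74500/60 = 73.8457500
  S → negative
  Longitude: 59′ + 3.93″ = 59.06550′; 141 + 59.06550/60 = 141.9844250
  hemisphere W, so the sign is −
Point 3:
  Lat: 27′ + 27.1″ = 27.45167′; 70 + 27.45167/60 = 70.4575278
  S → negative
  λ: 41′ + 30.7″ = 41.51167′; 119 + 41.51167/60 = 119.6918611
  W → negative
Point 4:
  Lat: split at 2 digits → 89° and 28.88756′; 89 + 28.88756/60 = 89.4814593
  N → positive
  Lon: split at 3 digits → 179° and 46.469′; 179 + 46.469/60 = 179.7744833
  E → positive

1. -73.751150, 177.091367
2. -73.845750, -141.984425
3. -70.457528, -119.691861
4. 89.481459, 179.774483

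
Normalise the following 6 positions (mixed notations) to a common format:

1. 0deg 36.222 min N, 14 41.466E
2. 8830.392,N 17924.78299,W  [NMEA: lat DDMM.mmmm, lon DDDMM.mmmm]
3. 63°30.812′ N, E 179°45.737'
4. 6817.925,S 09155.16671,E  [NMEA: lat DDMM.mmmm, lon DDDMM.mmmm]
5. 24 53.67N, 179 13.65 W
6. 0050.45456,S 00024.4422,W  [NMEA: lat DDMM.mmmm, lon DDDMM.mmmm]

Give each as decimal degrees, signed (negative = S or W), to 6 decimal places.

1. 0.603700, 14.691100
2. 88.506533, -179.413050
3. 63.513533, 179.762283
4. -68.298750, 91.919445
5. 24.894500, -179.227500
6. -0.840909, -0.407370

Point 1:
  Latitude: 0 + 36.222/60 = 0.6037000
  N → positive
  Lon: 41.466′ = 0.691100°; total 14.6911000
  E → positive
Point 2:
  Lat: degrees = first 2 digits = 88, minutes = 30.392; 88 + 30.392/60 = 88.5065333
  N ⇒ keep positive
  λ: degrees = first 3 digits = 179, minutes = 24.78299; 179 + 24.78299/60 = 179.4130498
  hemisphere W, so the sign is −
Point 3:
  Latitude: 63 + 30.812/60 = 63.5135333
  N → positive
  Lon: 179 + 45.737/60 = 179.7622833
  E → positive
Point 4:
  φ: degrees = first 2 digits = 68, minutes = 17.925; 68 + 17.925/60 = 68.2987500
  S → negative
  Lon: split at 3 digits → 091° and 55.16671′; 91 + 55.16671/60 = 91.9194452
  E ⇒ keep positive
Point 5:
  Latitude: 53.67′ = 0.894500°; total 24.8945000
  N → positive
  Longitude: 179 + 13.65/60 = 179.2275000
  W ⇒ negate
Point 6:
  Latitude: degrees = first 2 digits = 0, minutes = 50.45456; 0 + 50.45456/60 = 0.8409093
  S → negative
  Longitude: degrees = first 3 digits = 0, minutes = 24.4422; 0 + 24.4422/60 = 0.4073700
  hemisphere W, so the sign is −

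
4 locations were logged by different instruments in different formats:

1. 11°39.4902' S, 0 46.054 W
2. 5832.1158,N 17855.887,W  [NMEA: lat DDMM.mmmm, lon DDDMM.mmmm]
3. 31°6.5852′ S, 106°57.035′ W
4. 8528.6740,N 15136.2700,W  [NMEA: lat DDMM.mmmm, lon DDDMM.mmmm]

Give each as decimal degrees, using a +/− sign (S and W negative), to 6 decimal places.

1. -11.658170, -0.767567
2. 58.535263, -178.931450
3. -31.109753, -106.950583
4. 85.477900, -151.604500

Point 1:
  Lat: 11 + 39.4902/60 = 11.6581700
  S → negative
  λ: 0 + 46.054/60 = 0.7675667
  W ⇒ negate
Point 2:
  Lat: split at 2 digits → 58° and 32.1158′; 58 + 32.1158/60 = 58.5352633
  N ⇒ keep positive
  Lon: degrees = first 3 digits = 178, minutes = 55.887; 178 + 55.887/60 = 178.9314500
  hemisphere W, so the sign is −
Point 3:
  φ: 31 + 6.5852/60 = 31.1097533
  S ⇒ negate
  λ: 57.035′ = 0.950583°; total 106.9505833
  W ⇒ negate
Point 4:
  Lat: degrees = first 2 digits = 85, minutes = 28.674; 85 + 28.674/60 = 85.4779000
  N → positive
  Longitude: split at 3 digits → 151° and 36.27′; 151 + 36.27/60 = 151.6045000
  hemisphere W, so the sign is −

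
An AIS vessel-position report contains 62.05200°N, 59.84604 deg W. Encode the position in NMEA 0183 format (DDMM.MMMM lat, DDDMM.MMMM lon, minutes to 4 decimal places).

6203.1200,N / 05950.7624,W

φ: 62° + 0.052000 × 60 = 62° 3.120000′
λ: minutes = (59.846040 − 59) × 60 = 50.762400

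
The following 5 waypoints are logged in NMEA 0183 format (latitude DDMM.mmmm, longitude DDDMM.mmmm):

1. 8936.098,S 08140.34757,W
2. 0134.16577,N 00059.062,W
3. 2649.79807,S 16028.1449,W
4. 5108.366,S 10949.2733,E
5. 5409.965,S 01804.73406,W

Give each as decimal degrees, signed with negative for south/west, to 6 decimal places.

1. -89.601633, -81.672460
2. 1.569430, -0.984367
3. -26.829968, -160.469082
4. -51.139433, 109.821222
5. -54.166083, -18.078901

Point 1:
  Lat: split at 2 digits → 89° and 36.098′; 89 + 36.098/60 = 89.6016333
  S → negative
  λ: degrees = first 3 digits = 81, minutes = 40.34757; 81 + 40.34757/60 = 81.6724595
  W → negative
Point 2:
  Latitude: split at 2 digits → 01° and 34.16577′; 1 + 34.16577/60 = 1.5694295
  N → positive
  Longitude: degrees = first 3 digits = 0, minutes = 59.062; 0 + 59.062/60 = 0.9843667
  hemisphere W, so the sign is −
Point 3:
  Latitude: degrees = first 2 digits = 26, minutes = 49.79807; 26 + 49.79807/60 = 26.8299678
  hemisphere S, so the sign is −
  λ: split at 3 digits → 160° and 28.1449′; 160 + 28.1449/60 = 160.4690817
  W ⇒ negate
Point 4:
  Latitude: split at 2 digits → 51° and 8.366′; 51 + 8.366/60 = 51.1394333
  hemisphere S, so the sign is −
  λ: split at 3 digits → 109° and 49.2733′; 109 + 49.2733/60 = 109.8212217
  E ⇒ keep positive
Point 5:
  Latitude: degrees = first 2 digits = 54, minutes = 9.965; 54 + 9.965/60 = 54.1660833
  hemisphere S, so the sign is −
  Longitude: split at 3 digits → 018° and 4.73406′; 18 + 4.73406/60 = 18.0789010
  W ⇒ negate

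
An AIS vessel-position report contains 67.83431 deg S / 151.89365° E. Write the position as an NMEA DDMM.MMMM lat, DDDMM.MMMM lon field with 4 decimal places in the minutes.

6750.0586,S / 15153.6190,E

Latitude: minutes = (67.834310 − 67) × 60 = 50.058600
λ: fractional part 0.893650 → 53.619000 minutes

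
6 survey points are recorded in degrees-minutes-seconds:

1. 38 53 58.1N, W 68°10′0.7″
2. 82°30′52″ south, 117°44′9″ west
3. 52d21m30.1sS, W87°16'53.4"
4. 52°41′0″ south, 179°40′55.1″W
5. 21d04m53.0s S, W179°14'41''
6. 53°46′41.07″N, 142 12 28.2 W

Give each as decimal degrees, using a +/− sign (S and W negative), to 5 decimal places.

1. 38.89947, -68.16686
2. -82.51444, -117.73583
3. -52.35836, -87.28150
4. -52.68333, -179.68197
5. -21.08139, -179.24472
6. 53.77808, -142.20783

Point 1:
  φ: 38 + 53/60 + 58.1/3600 = 38.899472
  N ⇒ keep positive
  Lon: 10′ + 0.7″ = 10.01167′; 68 + 10.01167/60 = 68.166861
  W → negative
Point 2:
  φ: 82 + 30/60 + 52/3600 = 82.514444
  S ⇒ negate
  λ: 44′ + 9″ = 44.15000′; 117 + 44.15000/60 = 117.735833
  W → negative
Point 3:
  Latitude: 52 + 21/60 + 30.1/3600 = 52.358361
  S → negative
  λ: 87 + 16/60 + 53.4/3600 = 87.281500
  hemisphere W, so the sign is −
Point 4:
  Latitude: 52 + 41/60 + 0/3600 = 52.683333
  hemisphere S, so the sign is −
  Lon: 179 + 40/60 + 55.1/3600 = 179.681972
  hemisphere W, so the sign is −
Point 5:
  Lat: 21 + 4/60 + 53/3600 = 21.081389
  S ⇒ negate
  Longitude: 14′ + 41″ = 14.68333′; 179 + 14.68333/60 = 179.244722
  W ⇒ negate
Point 6:
  φ: 46′ + 41.07″ = 46.68450′; 53 + 46.68450/60 = 53.778075
  N → positive
  Lon: 12′ + 28.2″ = 12.47000′; 142 + 12.47000/60 = 142.207833
  W → negative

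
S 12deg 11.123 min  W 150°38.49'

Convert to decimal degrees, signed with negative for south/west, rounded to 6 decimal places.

-12.185383, -150.641500

Lat: 11.123′ = 0.185383°; total 12.1853833
S ⇒ negate
Longitude: 38.49′ = 0.641500°; total 150.6415000
W → negative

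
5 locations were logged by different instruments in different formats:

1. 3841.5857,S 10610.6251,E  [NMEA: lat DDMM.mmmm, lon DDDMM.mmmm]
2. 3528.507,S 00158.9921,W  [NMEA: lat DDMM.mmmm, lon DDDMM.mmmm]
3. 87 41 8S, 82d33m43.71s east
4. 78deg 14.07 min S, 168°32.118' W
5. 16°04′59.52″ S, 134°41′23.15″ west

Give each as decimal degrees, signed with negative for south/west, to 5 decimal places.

Point 1:
  φ: split at 2 digits → 38° and 41.5857′; 38 + 41.5857/60 = 38.693095
  S → negative
  λ: split at 3 digits → 106° and 10.6251′; 106 + 10.6251/60 = 106.177085
  E → positive
Point 2:
  Lat: degrees = first 2 digits = 35, minutes = 28.507; 35 + 28.507/60 = 35.475117
  S → negative
  Longitude: degrees = first 3 digits = 1, minutes = 58.9921; 1 + 58.9921/60 = 1.983202
  hemisphere W, so the sign is −
Point 3:
  φ: 87 + 41/60 + 8/3600 = 87.685556
  S ⇒ negate
  Longitude: 82 + 33/60 + 43.71/3600 = 82.562142
  E ⇒ keep positive
Point 4:
  Lat: 14.07′ = 0.234500°; total 78.234500
  S → negative
  λ: 168 + 32.118/60 = 168.535300
  hemisphere W, so the sign is −
Point 5:
  Lat: 4′ + 59.52″ = 4.99200′; 16 + 4.99200/60 = 16.083200
  S → negative
  Longitude: 41′ + 23.15″ = 41.38583′; 134 + 41.38583/60 = 134.689764
  W → negative

1. -38.69310, 106.17709
2. -35.47512, -1.98320
3. -87.68556, 82.56214
4. -78.23450, -168.53530
5. -16.08320, -134.68976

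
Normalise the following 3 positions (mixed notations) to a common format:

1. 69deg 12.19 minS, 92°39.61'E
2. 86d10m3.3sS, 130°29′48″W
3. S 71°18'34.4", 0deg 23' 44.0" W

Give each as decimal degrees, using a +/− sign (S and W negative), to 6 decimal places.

1. -69.203167, 92.660167
2. -86.167583, -130.496667
3. -71.309556, -0.395556

Point 1:
  φ: 12.19′ = 0.203167°; total 69.2031667
  S → negative
  Longitude: 92 + 39.61/60 = 92.6601667
  E → positive
Point 2:
  Latitude: 86 + 10/60 + 3.3/3600 = 86.1675833
  S ⇒ negate
  Longitude: 130 + 29/60 + 48/3600 = 130.4966667
  hemisphere W, so the sign is −
Point 3:
  φ: 18′ + 34.4″ = 18.57333′; 71 + 18.57333/60 = 71.3095556
  S ⇒ negate
  Longitude: 23′ + 44″ = 23.73333′; 0 + 23.73333/60 = 0.3955556
  W → negative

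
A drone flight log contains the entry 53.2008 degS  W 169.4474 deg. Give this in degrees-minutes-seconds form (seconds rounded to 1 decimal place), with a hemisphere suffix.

φ: 0.200800° → 12.04800′; 0.04800 × 60 = 2.880″
Lon: 0.447400° → 26.84400′; 0.84400 × 60 = 50.640″

53°12′2.9″ S, 169°26′50.6″ W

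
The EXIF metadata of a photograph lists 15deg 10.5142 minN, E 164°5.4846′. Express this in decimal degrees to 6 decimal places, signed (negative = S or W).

15.175237, 164.091410

φ: 15 + 10.5142/60 = 15.1752367
N ⇒ keep positive
Lon: 5.4846′ = 0.091410°; total 164.0914100
E ⇒ keep positive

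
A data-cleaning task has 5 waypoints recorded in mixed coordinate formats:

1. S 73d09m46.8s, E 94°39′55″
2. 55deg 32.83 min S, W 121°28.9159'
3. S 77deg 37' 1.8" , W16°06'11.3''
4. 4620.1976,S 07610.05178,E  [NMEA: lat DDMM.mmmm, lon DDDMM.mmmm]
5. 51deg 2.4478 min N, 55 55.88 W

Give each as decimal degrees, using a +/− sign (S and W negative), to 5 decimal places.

Point 1:
  Latitude: 73 + 9/60 + 46.8/3600 = 73.163000
  S ⇒ negate
  Lon: 94° + 39/60 + 55/3600 = 94 + 0.650000 + 0.015278 = 94.665278
  E ⇒ keep positive
Point 2:
  φ: 55 + 32.83/60 = 55.547167
  hemisphere S, so the sign is −
  λ: 121 + 28.9159/60 = 121.481932
  hemisphere W, so the sign is −
Point 3:
  Lat: 37′ + 1.8″ = 37.03000′; 77 + 37.03000/60 = 77.617167
  S ⇒ negate
  λ: 16 + 6/60 + 11.3/3600 = 16.103139
  W → negative
Point 4:
  Latitude: split at 2 digits → 46° and 20.1976′; 46 + 20.1976/60 = 46.336627
  S → negative
  λ: split at 3 digits → 076° and 10.05178′; 76 + 10.05178/60 = 76.167530
  E → positive
Point 5:
  Latitude: 51 + 2.4478/60 = 51.040797
  N ⇒ keep positive
  λ: 55 + 55.88/60 = 55.931333
  W ⇒ negate

1. -73.16300, 94.66528
2. -55.54717, -121.48193
3. -77.61717, -16.10314
4. -46.33663, 76.16753
5. 51.04080, -55.93133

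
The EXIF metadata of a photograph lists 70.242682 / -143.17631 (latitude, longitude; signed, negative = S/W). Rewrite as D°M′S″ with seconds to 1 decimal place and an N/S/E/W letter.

70°14′33.7″ N, 143°10′34.7″ W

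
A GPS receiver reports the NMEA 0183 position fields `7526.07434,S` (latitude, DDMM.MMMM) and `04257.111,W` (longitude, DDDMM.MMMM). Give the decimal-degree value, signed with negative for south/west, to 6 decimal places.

Latitude: degrees = first 2 digits = 75, minutes = 26.07434; 75 + 26.07434/60 = 75.4345723
S → negative
Longitude: degrees = first 3 digits = 42, minutes = 57.111; 42 + 57.111/60 = 42.9518500
W ⇒ negate

-75.434572, -42.951850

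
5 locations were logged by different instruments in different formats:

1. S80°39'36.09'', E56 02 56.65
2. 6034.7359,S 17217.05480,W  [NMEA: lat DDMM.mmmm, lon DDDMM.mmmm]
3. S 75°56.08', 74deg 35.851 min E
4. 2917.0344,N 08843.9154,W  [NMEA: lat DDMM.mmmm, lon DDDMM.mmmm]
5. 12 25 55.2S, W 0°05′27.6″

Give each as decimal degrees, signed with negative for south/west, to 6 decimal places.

1. -80.660025, 56.049069
2. -60.578932, -172.284247
3. -75.934667, 74.597517
4. 29.283907, -88.731923
5. -12.432000, -0.091000

Point 1:
  Latitude: 39′ + 36.09″ = 39.60150′; 80 + 39.60150/60 = 80.6600250
  hemisphere S, so the sign is −
  λ: 56° + 2/60 + 56.65/3600 = 56 + 0.033333 + 0.015736 = 56.0490694
  E ⇒ keep positive
Point 2:
  Lat: split at 2 digits → 60° and 34.7359′; 60 + 34.7359/60 = 60.5789317
  hemisphere S, so the sign is −
  λ: degrees = first 3 digits = 172, minutes = 17.0548; 172 + 17.0548/60 = 172.2842467
  hemisphere W, so the sign is −
Point 3:
  φ: 75 + 56.08/60 = 75.9346667
  hemisphere S, so the sign is −
  Longitude: 35.851′ = 0.597517°; total 74.5975167
  E ⇒ keep positive
Point 4:
  Lat: split at 2 digits → 29° and 17.0344′; 29 + 17.0344/60 = 29.2839067
  N → positive
  Lon: split at 3 digits → 088° and 43.9154′; 88 + 43.9154/60 = 88.7319233
  W → negative
Point 5:
  φ: 12° + 25/60 + 55.2/3600 = 12 + 0.416667 + 0.015333 = 12.4320000
  hemisphere S, so the sign is −
  λ: 0 + 5/60 + 27.6/3600 = 0.0910000
  W → negative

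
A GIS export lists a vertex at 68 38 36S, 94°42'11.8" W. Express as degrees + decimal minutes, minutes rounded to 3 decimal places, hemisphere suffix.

Lat: seconds/60 = 0.60000; minutes = 38 + 0.60000 = 38.60000
Longitude: 42 + 11.8/60 = 42.19667′

68° 38.600′ S, 94° 42.197′ W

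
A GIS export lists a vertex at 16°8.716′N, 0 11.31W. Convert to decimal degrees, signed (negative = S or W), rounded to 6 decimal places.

16.145267, -0.188500

φ: 16 + 8.716/60 = 16.1452667
N → positive
λ: 11.31′ = 0.188500°; total 0.1885000
W ⇒ negate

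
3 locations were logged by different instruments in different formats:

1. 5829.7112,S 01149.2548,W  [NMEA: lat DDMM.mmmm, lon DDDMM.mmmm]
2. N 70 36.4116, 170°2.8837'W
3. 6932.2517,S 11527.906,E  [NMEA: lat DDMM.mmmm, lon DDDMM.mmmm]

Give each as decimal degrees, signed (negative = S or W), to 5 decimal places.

1. -58.49519, -11.82091
2. 70.60686, -170.04806
3. -69.53753, 115.46510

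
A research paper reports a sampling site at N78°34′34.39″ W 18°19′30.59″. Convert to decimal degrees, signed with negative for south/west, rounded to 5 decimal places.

φ: 78° + 34/60 + 34.39/3600 = 78 + 0.566667 + 0.009553 = 78.576219
N → positive
Lon: 19′ + 30.59″ = 19.50983′; 18 + 19.50983/60 = 18.325164
hemisphere W, so the sign is −

78.57622, -18.32516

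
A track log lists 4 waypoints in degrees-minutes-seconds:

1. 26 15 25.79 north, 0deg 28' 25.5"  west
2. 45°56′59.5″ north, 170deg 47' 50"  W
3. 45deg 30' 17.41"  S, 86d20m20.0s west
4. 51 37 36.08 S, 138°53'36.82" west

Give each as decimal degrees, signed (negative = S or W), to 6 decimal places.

1. 26.257164, -0.473750
2. 45.949861, -170.797222
3. -45.504836, -86.338889
4. -51.626689, -138.893561

Point 1:
  φ: 26 + 15/60 + 25.79/3600 = 26.2571639
  N ⇒ keep positive
  λ: 0 + 28/60 + 25.5/3600 = 0.4737500
  hemisphere W, so the sign is −
Point 2:
  Lat: 45 + 56/60 + 59.5/3600 = 45.9498611
  N ⇒ keep positive
  Lon: 170° + 47/60 + 50/3600 = 170 + 0.783333 + 0.013889 = 170.7972222
  hemisphere W, so the sign is −
Point 3:
  φ: 45° + 30/60 + 17.41/3600 = 45 + 0.500000 + 0.004836 = 45.5048361
  hemisphere S, so the sign is −
  Lon: 86° + 20/60 + 20/3600 = 86 + 0.333333 + 0.005556 = 86.3388889
  hemisphere W, so the sign is −
Point 4:
  Latitude: 51° + 37/60 + 36.08/3600 = 51 + 0.616667 + 0.010022 = 51.6266889
  hemisphere S, so the sign is −
  Longitude: 138 + 53/60 + 36.82/3600 = 138.8935611
  hemisphere W, so the sign is −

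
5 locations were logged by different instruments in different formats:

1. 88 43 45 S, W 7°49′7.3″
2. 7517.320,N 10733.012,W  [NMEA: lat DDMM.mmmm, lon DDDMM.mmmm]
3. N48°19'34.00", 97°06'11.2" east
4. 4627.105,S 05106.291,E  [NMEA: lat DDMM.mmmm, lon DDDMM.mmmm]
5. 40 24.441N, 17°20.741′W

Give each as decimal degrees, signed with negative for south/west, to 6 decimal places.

1. -88.729167, -7.818694
2. 75.288667, -107.550200
3. 48.326111, 97.103111
4. -46.451750, 51.104850
5. 40.407350, -17.345683

Point 1:
  Latitude: 88 + 43/60 + 45/3600 = 88.7291667
  S ⇒ negate
  Lon: 7 + 49/60 + 7.3/3600 = 7.8186944
  W ⇒ negate
Point 2:
  φ: degrees = first 2 digits = 75, minutes = 17.32; 75 + 17.32/60 = 75.2886667
  N → positive
  Lon: split at 3 digits → 107° and 33.012′; 107 + 33.012/60 = 107.5502000
  hemisphere W, so the sign is −
Point 3:
  Lat: 48° + 19/60 + 34/3600 = 48 + 0.316667 + 0.009444 = 48.3261111
  N → positive
  Lon: 6′ + 11.2″ = 6.18667′; 97 + 6.18667/60 = 97.1031111
  E ⇒ keep positive
Point 4:
  φ: degrees = first 2 digits = 46, minutes = 27.105; 46 + 27.105/60 = 46.4517500
  S ⇒ negate
  λ: split at 3 digits → 051° and 6.291′; 51 + 6.291/60 = 51.1048500
  E → positive
Point 5:
  Lat: 40 + 24.441/60 = 40.4073500
  N → positive
  Lon: 17 + 20.741/60 = 17.3456833
  W → negative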